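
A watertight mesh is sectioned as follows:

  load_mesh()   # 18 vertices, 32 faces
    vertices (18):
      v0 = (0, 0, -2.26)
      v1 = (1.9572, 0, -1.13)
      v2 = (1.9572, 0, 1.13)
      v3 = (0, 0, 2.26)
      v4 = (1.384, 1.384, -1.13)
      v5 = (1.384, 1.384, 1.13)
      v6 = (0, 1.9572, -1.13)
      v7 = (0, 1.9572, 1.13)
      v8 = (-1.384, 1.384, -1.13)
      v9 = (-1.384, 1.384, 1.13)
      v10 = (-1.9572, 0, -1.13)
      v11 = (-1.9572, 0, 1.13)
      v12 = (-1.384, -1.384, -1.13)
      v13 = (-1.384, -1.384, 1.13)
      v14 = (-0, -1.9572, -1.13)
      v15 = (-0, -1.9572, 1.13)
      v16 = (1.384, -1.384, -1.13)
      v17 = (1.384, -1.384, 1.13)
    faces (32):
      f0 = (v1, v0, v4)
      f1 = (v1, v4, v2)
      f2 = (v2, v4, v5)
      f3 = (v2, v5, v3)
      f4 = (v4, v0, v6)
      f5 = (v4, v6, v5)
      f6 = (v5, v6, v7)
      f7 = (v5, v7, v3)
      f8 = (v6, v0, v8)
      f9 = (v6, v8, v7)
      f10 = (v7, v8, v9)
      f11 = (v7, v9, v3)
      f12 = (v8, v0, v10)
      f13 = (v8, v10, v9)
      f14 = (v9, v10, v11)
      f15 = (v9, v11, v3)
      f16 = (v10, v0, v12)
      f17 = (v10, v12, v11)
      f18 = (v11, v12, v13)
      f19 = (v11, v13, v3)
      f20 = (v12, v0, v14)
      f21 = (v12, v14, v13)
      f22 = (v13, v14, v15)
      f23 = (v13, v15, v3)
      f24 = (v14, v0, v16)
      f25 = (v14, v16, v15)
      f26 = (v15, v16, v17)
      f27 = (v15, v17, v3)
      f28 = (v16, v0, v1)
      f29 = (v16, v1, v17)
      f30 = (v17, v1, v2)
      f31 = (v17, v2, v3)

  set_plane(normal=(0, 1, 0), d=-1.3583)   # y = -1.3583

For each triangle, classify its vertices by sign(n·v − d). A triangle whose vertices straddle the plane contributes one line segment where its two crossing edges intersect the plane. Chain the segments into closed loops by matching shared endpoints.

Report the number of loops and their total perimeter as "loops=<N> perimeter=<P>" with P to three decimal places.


loops=1 perimeter=10.274

Straddling triangles (12 of 32):
  (v10,v0,v12) [++-] → (-1.3583, -1.3583, -1.15098)–(-1.39464, -1.3583, -1.13)  len=0.0420
  (v10,v12,v11) [+-+] → (-1.39464, -1.3583, -1.13)–(-1.39464, -1.3583, -1.08803)  len=0.0420
  (v11,v12,v13) [+--] → (-1.39464, -1.3583, -1.08803)–(-1.39464, -1.3583, 1.13)  len=2.2180
  (v11,v13,v3) [+-+] → (-1.39464, -1.3583, 1.13)–(-1.3583, -1.3583, 1.15098)  len=0.0420
  (v12,v0,v14) [-+-] → (-1.3583, -1.3583, -1.15098)–(0, -1.3583, -1.47578)  len=1.3966
  (v13,v15,v3) [--+] → (0, -1.3583, 1.47578)–(-1.3583, -1.3583, 1.15098)  len=1.3966
  (v14,v0,v16) [-+-] → (0, -1.3583, -1.47578)–(1.3583, -1.3583, -1.15098)  len=1.3966
  (v15,v17,v3) [--+] → (1.3583, -1.3583, 1.15098)–(0, -1.3583, 1.47578)  len=1.3966
  (v16,v0,v1) [-++] → (1.3583, -1.3583, -1.15098)–(1.39464, -1.3583, -1.13)  len=0.0420
  (v16,v1,v17) [-+-] → (1.39464, -1.3583, -1.13)–(1.39464, -1.3583, 1.08803)  len=2.2180
  (v17,v1,v2) [-++] → (1.39464, -1.3583, 1.08803)–(1.39464, -1.3583, 1.13)  len=0.0420
  (v17,v2,v3) [-++] → (1.39464, -1.3583, 1.13)–(1.3583, -1.3583, 1.15098)  len=0.0420

Chained into 1 loop(s):
  loop 1: 12 segments, perimeter = 10.2742
Total perimeter = 10.274


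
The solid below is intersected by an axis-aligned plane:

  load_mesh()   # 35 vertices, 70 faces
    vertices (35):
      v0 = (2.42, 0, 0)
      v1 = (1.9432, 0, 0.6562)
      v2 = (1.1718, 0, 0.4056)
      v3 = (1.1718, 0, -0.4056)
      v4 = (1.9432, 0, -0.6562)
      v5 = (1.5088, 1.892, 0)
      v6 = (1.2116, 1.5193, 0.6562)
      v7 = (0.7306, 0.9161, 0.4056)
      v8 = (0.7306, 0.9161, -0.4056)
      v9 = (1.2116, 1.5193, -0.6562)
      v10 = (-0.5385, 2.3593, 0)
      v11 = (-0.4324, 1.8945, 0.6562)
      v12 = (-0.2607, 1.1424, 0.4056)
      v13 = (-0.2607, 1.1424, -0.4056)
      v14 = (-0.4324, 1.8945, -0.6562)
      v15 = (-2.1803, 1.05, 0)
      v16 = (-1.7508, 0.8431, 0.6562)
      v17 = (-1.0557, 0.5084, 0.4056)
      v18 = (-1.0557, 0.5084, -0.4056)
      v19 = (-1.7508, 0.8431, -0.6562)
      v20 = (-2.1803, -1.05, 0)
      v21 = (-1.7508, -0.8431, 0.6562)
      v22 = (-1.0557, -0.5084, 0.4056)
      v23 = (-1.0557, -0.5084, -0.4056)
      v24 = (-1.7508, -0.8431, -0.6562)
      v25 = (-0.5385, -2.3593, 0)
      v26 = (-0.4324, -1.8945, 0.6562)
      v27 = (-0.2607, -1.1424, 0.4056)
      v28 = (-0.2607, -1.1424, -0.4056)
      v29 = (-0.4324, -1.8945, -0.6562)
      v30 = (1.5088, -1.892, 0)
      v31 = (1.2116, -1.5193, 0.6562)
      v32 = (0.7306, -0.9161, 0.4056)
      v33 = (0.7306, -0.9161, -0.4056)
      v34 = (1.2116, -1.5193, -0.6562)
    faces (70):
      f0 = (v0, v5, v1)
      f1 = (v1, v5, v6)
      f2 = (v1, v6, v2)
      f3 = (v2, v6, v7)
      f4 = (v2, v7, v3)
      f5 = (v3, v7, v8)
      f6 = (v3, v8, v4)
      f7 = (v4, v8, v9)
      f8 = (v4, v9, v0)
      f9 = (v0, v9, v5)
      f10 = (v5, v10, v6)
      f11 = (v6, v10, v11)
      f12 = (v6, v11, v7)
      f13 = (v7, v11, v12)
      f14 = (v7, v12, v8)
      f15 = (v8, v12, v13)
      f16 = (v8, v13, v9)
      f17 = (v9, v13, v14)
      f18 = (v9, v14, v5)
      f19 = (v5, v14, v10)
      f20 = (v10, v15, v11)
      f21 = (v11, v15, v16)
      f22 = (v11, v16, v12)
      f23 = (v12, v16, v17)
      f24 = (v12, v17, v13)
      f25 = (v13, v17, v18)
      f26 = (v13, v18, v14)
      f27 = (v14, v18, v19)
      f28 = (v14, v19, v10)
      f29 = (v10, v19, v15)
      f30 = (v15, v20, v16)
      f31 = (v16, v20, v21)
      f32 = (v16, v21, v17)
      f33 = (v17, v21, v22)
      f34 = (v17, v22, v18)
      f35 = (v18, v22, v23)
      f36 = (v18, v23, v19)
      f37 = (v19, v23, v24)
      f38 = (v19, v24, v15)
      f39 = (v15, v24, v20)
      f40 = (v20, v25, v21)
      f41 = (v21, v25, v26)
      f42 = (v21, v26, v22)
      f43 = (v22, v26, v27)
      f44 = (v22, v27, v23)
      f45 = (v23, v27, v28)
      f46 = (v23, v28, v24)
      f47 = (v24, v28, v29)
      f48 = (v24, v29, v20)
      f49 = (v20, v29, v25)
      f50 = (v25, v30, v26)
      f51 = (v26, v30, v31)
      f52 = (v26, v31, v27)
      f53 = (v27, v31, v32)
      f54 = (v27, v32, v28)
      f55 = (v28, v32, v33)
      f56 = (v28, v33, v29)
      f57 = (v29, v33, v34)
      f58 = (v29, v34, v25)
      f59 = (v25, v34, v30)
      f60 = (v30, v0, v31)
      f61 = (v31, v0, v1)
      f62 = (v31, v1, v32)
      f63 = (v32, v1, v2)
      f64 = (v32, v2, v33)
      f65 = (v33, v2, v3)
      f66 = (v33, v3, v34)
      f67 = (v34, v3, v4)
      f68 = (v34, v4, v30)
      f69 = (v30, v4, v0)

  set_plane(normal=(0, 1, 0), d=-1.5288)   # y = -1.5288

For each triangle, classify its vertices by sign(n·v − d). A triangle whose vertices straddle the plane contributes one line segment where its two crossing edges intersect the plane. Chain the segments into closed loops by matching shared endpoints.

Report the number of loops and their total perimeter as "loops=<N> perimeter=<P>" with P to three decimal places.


loops=1 perimeter=7.746

Straddling triangles (16 of 70):
  (v20,v25,v21) [+-+] → (-1.57991, -1.5288, 0)–(-1.20254, -1.5288, 0.359434)  len=0.5212
  (v21,v25,v26) [+--] → (-1.20254, -1.5288, 0.359434)–(-0.890968, -1.5288, 0.6562)  len=0.4303
  (v21,v26,v22) [+-+] → (-0.890968, -1.5288, 0.6562)–(-0.596848, -1.5288, 0.590083)  len=0.3015
  (v22,v26,v27) [+-+] → (-0.596848, -1.5288, 0.590083)–(-0.348913, -1.5288, 0.534349)  len=0.2541
  (v24,v28,v29) [++-] → (-0.348913, -1.5288, -0.534349)–(-0.890968, -1.5288, -0.6562)  len=0.5556
  (v24,v29,v20) [+-+] → (-0.890968, -1.5288, -0.6562)–(-1.18931, -1.5288, -0.372041)  len=0.4120
  (v20,v29,v25) [+--] → (-1.18931, -1.5288, -0.372041)–(-1.57991, -1.5288, 0)  len=0.5394
  (v26,v30,v31) [--+] → (1.21918, -1.5288, 0.639474)–(1.16997, -1.5288, 0.6562)  len=0.0520
  (v26,v31,v27) [-++] → (1.16997, -1.5288, 0.6562)–(-0.348913, -1.5288, 0.534349)  len=1.5238
  (v28,v33,v29) [++-] → (0.00229859, -1.5288, -0.562532)–(-0.348913, -1.5288, -0.534349)  len=0.3523
  (v29,v33,v34) [-++] → (0.00229859, -1.5288, -0.562532)–(1.16997, -1.5288, -0.6562)  len=1.1714
  (v29,v34,v25) [-+-] → (1.16997, -1.5288, -0.6562)–(1.19181, -1.5288, -0.648779)  len=0.0231
  (v25,v34,v30) [-+-] → (1.19181, -1.5288, -0.648779)–(1.21918, -1.5288, -0.639474)  len=0.0289
  (v30,v0,v31) [-++] → (1.68372, -1.5288, 0)–(1.21918, -1.5288, 0.639474)  len=0.7904
  (v34,v4,v30) [++-] → (1.59219, -1.5288, -0.125968)–(1.21918, -1.5288, -0.639474)  len=0.6347
  (v30,v4,v0) [-++] → (1.59219, -1.5288, -0.125968)–(1.68372, -1.5288, 0)  len=0.1557

Chained into 1 loop(s):
  loop 1: 16 segments, perimeter = 7.7463
Total perimeter = 7.746


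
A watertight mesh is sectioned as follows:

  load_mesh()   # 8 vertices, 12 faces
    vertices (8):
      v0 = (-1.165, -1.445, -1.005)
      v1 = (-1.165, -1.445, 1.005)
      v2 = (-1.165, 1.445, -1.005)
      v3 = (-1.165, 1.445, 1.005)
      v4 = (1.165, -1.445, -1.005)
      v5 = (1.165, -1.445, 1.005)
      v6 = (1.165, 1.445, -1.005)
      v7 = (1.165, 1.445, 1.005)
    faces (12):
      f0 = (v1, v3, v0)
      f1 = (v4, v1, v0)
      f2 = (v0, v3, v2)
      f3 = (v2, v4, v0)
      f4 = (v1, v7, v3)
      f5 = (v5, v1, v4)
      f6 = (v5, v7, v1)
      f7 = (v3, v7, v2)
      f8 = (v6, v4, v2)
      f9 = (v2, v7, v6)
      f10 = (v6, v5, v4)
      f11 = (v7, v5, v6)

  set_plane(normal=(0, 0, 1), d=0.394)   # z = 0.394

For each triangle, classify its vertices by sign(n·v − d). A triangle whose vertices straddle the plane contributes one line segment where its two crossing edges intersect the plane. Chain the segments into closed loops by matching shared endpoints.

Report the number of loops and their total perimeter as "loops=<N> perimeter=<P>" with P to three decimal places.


loops=1 perimeter=10.440

Straddling triangles (8 of 12):
  (v1,v3,v0) [++-] → (-1.165, 0.566498, 0.394)–(-1.165, -1.445, 0.394)  len=2.0115
  (v4,v1,v0) [-+-] → (-0.456726, -1.445, 0.394)–(-1.165, -1.445, 0.394)  len=0.7083
  (v0,v3,v2) [-+-] → (-1.165, 0.566498, 0.394)–(-1.165, 1.445, 0.394)  len=0.8785
  (v5,v1,v4) [++-] → (-0.456726, -1.445, 0.394)–(1.165, -1.445, 0.394)  len=1.6217
  (v3,v7,v2) [++-] → (0.456726, 1.445, 0.394)–(-1.165, 1.445, 0.394)  len=1.6217
  (v2,v7,v6) [-+-] → (0.456726, 1.445, 0.394)–(1.165, 1.445, 0.394)  len=0.7083
  (v6,v5,v4) [-+-] → (1.165, -0.566498, 0.394)–(1.165, -1.445, 0.394)  len=0.8785
  (v7,v5,v6) [++-] → (1.165, -0.566498, 0.394)–(1.165, 1.445, 0.394)  len=2.0115

Chained into 1 loop(s):
  loop 1: 8 segments, perimeter = 10.4400
Total perimeter = 10.440


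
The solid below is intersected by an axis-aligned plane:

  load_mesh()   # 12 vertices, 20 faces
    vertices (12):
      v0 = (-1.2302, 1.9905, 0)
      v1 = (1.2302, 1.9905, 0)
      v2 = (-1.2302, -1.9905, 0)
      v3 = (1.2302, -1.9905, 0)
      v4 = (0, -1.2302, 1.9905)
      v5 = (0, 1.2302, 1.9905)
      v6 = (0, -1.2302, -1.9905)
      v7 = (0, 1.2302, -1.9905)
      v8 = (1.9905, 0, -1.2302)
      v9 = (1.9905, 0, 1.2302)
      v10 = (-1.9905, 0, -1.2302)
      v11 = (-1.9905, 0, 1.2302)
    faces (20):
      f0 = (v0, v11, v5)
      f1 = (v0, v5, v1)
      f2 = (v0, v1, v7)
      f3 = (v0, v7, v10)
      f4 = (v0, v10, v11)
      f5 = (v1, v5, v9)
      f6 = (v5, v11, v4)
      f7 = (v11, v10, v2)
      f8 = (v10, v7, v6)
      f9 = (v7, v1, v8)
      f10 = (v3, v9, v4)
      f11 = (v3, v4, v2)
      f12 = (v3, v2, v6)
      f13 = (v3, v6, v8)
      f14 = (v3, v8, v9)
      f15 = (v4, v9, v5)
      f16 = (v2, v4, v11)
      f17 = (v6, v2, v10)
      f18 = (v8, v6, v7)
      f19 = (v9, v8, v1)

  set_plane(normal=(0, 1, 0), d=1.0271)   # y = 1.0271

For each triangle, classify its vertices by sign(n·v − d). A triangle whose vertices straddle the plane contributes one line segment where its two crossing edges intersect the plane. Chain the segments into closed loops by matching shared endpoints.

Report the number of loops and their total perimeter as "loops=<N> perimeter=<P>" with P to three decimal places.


Straddling triangles (10 of 20):
  (v0,v11,v5) [+-+] → (-1.59818, 1.0271, 0.595416)–(-0.328622, 1.0271, 1.86498)  len=1.7954
  (v0,v7,v10) [++-] → (-0.328622, 1.0271, -1.86498)–(-1.59818, 1.0271, -0.595416)  len=1.7954
  (v0,v10,v11) [+--] → (-1.59818, 1.0271, -0.595416)–(-1.59818, 1.0271, 0.595416)  len=1.1908
  (v1,v5,v9) [++-] → (0.328622, 1.0271, 1.86498)–(1.59818, 1.0271, 0.595416)  len=1.7954
  (v5,v11,v4) [+--] → (-0.328622, 1.0271, 1.86498)–(0, 1.0271, 1.9905)  len=0.3518
  (v10,v7,v6) [-+-] → (-0.328622, 1.0271, -1.86498)–(0, 1.0271, -1.9905)  len=0.3518
  (v7,v1,v8) [++-] → (1.59818, 1.0271, -0.595416)–(0.328622, 1.0271, -1.86498)  len=1.7954
  (v4,v9,v5) [--+] → (0.328622, 1.0271, 1.86498)–(0, 1.0271, 1.9905)  len=0.3518
  (v8,v6,v7) [--+] → (0, 1.0271, -1.9905)–(0.328622, 1.0271, -1.86498)  len=0.3518
  (v9,v8,v1) [--+] → (1.59818, 1.0271, -0.595416)–(1.59818, 1.0271, 0.595416)  len=1.1908

Chained into 1 loop(s):
  loop 1: 10 segments, perimeter = 10.9705
Total perimeter = 10.971

loops=1 perimeter=10.971


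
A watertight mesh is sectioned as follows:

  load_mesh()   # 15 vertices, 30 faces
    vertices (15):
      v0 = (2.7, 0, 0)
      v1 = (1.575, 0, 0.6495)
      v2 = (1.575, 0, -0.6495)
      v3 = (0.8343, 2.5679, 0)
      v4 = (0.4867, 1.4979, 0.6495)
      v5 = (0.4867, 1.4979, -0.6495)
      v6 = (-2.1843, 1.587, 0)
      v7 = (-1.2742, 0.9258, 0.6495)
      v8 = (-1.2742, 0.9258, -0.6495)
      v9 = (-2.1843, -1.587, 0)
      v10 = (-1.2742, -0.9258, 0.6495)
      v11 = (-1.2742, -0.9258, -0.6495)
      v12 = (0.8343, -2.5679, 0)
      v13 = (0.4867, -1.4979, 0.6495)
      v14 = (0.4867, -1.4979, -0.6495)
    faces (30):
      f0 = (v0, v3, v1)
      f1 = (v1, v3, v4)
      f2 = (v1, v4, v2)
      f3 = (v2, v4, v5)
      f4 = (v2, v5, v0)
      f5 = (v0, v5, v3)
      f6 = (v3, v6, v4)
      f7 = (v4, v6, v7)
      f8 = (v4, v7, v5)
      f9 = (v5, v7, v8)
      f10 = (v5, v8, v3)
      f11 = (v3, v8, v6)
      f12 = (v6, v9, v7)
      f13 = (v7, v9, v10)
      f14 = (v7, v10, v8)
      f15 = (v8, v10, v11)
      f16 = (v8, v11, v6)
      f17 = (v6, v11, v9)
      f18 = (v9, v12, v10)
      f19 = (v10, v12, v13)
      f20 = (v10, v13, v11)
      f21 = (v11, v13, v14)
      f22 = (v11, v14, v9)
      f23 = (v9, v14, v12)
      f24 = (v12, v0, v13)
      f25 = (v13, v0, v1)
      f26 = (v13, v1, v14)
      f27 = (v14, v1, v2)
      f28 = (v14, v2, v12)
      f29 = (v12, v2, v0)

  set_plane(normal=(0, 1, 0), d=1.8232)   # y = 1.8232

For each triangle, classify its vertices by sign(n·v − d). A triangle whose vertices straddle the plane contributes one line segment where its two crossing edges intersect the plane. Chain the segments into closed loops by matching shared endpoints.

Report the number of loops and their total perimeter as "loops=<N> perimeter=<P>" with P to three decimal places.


Straddling triangles (6 of 30):
  (v0,v3,v1) [-+-] → (1.37536, 1.8232, 0)–(1.04911, 1.8232, 0.188357)  len=0.3767
  (v1,v3,v4) [-+-] → (1.04911, 1.8232, 0.188357)–(0.592377, 1.8232, 0.45204)  len=0.5274
  (v0,v5,v3) [--+] → (0.592377, 1.8232, -0.45204)–(1.37536, 1.8232, 0)  len=0.9041
  (v3,v6,v4) [+--] → (-1.45742, 1.8232, 0)–(0.592377, 1.8232, 0.45204)  len=2.0991
  (v5,v8,v3) [--+] → (-0.121915, 1.8232, -0.294551)–(0.592377, 1.8232, -0.45204)  len=0.7314
  (v3,v8,v6) [+--] → (-0.121915, 1.8232, -0.294551)–(-1.45742, 1.8232, 0)  len=1.3676

Chained into 1 loop(s):
  loop 1: 6 segments, perimeter = 6.0063
Total perimeter = 6.006

loops=1 perimeter=6.006


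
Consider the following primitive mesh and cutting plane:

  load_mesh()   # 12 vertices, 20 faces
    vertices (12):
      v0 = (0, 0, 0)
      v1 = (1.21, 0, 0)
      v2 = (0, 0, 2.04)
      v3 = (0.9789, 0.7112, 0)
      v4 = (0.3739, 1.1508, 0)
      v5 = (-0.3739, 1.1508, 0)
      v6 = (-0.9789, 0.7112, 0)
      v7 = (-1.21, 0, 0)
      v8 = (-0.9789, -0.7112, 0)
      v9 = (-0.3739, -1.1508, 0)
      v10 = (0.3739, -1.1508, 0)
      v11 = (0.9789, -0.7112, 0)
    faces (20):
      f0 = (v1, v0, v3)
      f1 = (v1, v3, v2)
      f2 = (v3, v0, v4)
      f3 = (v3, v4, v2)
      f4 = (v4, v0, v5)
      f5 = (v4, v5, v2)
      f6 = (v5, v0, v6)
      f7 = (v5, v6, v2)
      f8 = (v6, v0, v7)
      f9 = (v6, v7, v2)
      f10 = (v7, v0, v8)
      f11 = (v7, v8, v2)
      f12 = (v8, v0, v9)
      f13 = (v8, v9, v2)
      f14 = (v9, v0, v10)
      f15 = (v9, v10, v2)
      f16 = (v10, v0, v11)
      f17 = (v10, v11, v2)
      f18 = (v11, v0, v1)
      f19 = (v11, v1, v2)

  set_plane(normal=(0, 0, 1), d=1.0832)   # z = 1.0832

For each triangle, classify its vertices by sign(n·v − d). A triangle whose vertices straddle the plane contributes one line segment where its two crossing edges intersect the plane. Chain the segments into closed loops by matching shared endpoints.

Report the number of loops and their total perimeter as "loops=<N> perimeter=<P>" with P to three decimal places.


loops=1 perimeter=3.507

Straddling triangles (10 of 20):
  (v1,v3,v2) [--+] → (0.459123, 0.333567, 1.0832)–(0.567514, 0, 1.0832)  len=0.3507
  (v3,v4,v2) [--+] → (0.175366, 0.539748, 1.0832)–(0.459123, 0.333567, 1.0832)  len=0.3508
  (v4,v5,v2) [--+] → (-0.175366, 0.539748, 1.0832)–(0.175366, 0.539748, 1.0832)  len=0.3507
  (v5,v6,v2) [--+] → (-0.459123, 0.333567, 1.0832)–(-0.175366, 0.539748, 1.0832)  len=0.3508
  (v6,v7,v2) [--+] → (-0.567514, 0, 1.0832)–(-0.459123, 0.333567, 1.0832)  len=0.3507
  (v7,v8,v2) [--+] → (-0.459123, -0.333567, 1.0832)–(-0.567514, 0, 1.0832)  len=0.3507
  (v8,v9,v2) [--+] → (-0.175366, -0.539748, 1.0832)–(-0.459123, -0.333567, 1.0832)  len=0.3508
  (v9,v10,v2) [--+] → (0.175366, -0.539748, 1.0832)–(-0.175366, -0.539748, 1.0832)  len=0.3507
  (v10,v11,v2) [--+] → (0.459123, -0.333567, 1.0832)–(0.175366, -0.539748, 1.0832)  len=0.3508
  (v11,v1,v2) [--+] → (0.567514, 0, 1.0832)–(0.459123, -0.333567, 1.0832)  len=0.3507

Chained into 1 loop(s):
  loop 1: 10 segments, perimeter = 3.5074
Total perimeter = 3.507


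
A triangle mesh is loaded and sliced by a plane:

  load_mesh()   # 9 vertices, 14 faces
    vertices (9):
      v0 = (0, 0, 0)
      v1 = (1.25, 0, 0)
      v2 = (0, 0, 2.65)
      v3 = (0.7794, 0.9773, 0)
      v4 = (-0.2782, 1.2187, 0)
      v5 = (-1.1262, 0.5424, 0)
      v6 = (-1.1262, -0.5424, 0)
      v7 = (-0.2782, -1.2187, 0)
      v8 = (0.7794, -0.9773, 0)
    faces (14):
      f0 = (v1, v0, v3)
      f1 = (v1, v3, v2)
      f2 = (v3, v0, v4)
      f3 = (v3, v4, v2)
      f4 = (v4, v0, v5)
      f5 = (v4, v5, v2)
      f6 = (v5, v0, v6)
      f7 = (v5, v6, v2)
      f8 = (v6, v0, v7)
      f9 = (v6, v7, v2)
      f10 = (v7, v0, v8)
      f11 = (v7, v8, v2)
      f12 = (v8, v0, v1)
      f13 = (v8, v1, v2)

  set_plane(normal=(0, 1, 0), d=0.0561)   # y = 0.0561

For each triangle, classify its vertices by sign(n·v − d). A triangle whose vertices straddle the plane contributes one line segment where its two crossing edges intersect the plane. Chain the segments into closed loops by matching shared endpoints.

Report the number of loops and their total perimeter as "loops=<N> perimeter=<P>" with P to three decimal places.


loops=1 perimeter=7.942

Straddling triangles (8 of 14):
  (v1,v0,v3) [--+] → (0.0447399, 0.0561, 0)–(1.22299, 0.0561, 0)  len=1.1782
  (v1,v3,v2) [-+-] → (1.22299, 0.0561, 0)–(0.0447399, 0.0561, 2.49788)  len=2.7618
  (v3,v0,v4) [+-+] → (0.0447399, 0.0561, 0)–(-0.0128063, 0.0561, 0)  len=0.0575
  (v3,v4,v2) [++-] → (-0.0128063, 0.0561, 2.52801)–(0.0447399, 0.0561, 2.49788)  len=0.0650
  (v4,v0,v5) [+-+] → (-0.0128063, 0.0561, 0)–(-0.116482, 0.0561, 0)  len=0.1037
  (v4,v5,v2) [++-] → (-0.116482, 0.0561, 2.37591)–(-0.0128063, 0.0561, 2.52801)  len=0.1841
  (v5,v0,v6) [+--] → (-0.116482, 0.0561, 0)–(-1.1262, 0.0561, 0)  len=1.0097
  (v5,v6,v2) [+--] → (-1.1262, 0.0561, 0)–(-0.116482, 0.0561, 2.37591)  len=2.5816

Chained into 1 loop(s):
  loop 1: 8 segments, perimeter = 7.9416
Total perimeter = 7.942


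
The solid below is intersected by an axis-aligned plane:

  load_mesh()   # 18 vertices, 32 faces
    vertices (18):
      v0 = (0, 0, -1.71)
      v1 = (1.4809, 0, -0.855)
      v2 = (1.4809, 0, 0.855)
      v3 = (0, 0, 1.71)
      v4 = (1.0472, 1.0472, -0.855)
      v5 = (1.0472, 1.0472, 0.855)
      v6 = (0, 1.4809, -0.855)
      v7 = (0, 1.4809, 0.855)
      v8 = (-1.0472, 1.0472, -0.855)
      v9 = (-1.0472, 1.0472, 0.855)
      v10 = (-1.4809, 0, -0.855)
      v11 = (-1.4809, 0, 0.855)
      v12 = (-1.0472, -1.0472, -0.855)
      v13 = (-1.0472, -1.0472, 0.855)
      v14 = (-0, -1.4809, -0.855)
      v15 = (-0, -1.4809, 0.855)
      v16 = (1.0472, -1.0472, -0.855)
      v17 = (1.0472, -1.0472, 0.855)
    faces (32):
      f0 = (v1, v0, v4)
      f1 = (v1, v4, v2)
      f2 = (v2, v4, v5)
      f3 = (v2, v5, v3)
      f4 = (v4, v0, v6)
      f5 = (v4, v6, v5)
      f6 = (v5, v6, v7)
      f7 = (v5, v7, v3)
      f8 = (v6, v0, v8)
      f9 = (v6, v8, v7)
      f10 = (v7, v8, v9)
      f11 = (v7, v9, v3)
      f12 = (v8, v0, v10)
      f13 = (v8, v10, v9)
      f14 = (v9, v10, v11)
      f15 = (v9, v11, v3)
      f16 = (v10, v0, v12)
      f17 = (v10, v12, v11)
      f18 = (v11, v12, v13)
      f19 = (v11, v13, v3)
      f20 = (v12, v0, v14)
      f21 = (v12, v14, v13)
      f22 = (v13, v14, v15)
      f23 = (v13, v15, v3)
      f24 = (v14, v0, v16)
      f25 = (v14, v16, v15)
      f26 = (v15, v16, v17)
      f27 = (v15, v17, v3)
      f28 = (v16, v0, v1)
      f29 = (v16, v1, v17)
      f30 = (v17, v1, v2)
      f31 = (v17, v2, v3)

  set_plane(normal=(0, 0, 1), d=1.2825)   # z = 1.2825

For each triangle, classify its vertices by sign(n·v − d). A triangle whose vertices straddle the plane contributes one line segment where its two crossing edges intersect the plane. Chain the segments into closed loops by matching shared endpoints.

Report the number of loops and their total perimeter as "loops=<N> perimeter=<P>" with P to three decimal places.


Straddling triangles (8 of 32):
  (v2,v5,v3) [--+] → (0.5236, 0.5236, 1.2825)–(0.74045, 0, 1.2825)  len=0.5667
  (v5,v7,v3) [--+] → (0, 0.74045, 1.2825)–(0.5236, 0.5236, 1.2825)  len=0.5667
  (v7,v9,v3) [--+] → (-0.5236, 0.5236, 1.2825)–(0, 0.74045, 1.2825)  len=0.5667
  (v9,v11,v3) [--+] → (-0.74045, 0, 1.2825)–(-0.5236, 0.5236, 1.2825)  len=0.5667
  (v11,v13,v3) [--+] → (-0.5236, -0.5236, 1.2825)–(-0.74045, 0, 1.2825)  len=0.5667
  (v13,v15,v3) [--+] → (0, -0.74045, 1.2825)–(-0.5236, -0.5236, 1.2825)  len=0.5667
  (v15,v17,v3) [--+] → (0.5236, -0.5236, 1.2825)–(0, -0.74045, 1.2825)  len=0.5667
  (v17,v2,v3) [--+] → (0.74045, 0, 1.2825)–(0.5236, -0.5236, 1.2825)  len=0.5667

Chained into 1 loop(s):
  loop 1: 8 segments, perimeter = 4.5338
Total perimeter = 4.534

loops=1 perimeter=4.534


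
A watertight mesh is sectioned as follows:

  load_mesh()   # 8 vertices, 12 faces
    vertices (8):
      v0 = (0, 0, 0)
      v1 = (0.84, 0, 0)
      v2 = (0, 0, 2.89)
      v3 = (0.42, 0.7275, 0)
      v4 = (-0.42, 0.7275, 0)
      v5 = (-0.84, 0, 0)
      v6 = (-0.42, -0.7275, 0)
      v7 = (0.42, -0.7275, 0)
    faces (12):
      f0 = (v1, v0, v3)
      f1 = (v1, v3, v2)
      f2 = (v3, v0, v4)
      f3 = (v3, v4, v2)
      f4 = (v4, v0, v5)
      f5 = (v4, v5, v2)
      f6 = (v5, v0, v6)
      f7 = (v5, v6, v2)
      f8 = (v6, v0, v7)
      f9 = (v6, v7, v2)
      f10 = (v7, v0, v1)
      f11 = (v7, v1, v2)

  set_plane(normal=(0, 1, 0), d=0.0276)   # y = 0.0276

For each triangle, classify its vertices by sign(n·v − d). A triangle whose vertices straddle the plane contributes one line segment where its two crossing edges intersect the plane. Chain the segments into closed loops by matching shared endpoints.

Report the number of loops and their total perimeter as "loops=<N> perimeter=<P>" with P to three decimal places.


loops=1 perimeter=7.471

Straddling triangles (6 of 12):
  (v1,v0,v3) [--+] → (0.015934, 0.0276, 0)–(0.824066, 0.0276, 0)  len=0.8081
  (v1,v3,v2) [-+-] → (0.824066, 0.0276, 0)–(0.015934, 0.0276, 2.78036)  len=2.8954
  (v3,v0,v4) [+-+] → (0.015934, 0.0276, 0)–(-0.015934, 0.0276, 0)  len=0.0319
  (v3,v4,v2) [++-] → (-0.015934, 0.0276, 2.78036)–(0.015934, 0.0276, 2.78036)  len=0.0319
  (v4,v0,v5) [+--] → (-0.015934, 0.0276, 0)–(-0.824066, 0.0276, 0)  len=0.8081
  (v4,v5,v2) [+--] → (-0.824066, 0.0276, 0)–(-0.015934, 0.0276, 2.78036)  len=2.8954

Chained into 1 loop(s):
  loop 1: 6 segments, perimeter = 7.4708
Total perimeter = 7.471


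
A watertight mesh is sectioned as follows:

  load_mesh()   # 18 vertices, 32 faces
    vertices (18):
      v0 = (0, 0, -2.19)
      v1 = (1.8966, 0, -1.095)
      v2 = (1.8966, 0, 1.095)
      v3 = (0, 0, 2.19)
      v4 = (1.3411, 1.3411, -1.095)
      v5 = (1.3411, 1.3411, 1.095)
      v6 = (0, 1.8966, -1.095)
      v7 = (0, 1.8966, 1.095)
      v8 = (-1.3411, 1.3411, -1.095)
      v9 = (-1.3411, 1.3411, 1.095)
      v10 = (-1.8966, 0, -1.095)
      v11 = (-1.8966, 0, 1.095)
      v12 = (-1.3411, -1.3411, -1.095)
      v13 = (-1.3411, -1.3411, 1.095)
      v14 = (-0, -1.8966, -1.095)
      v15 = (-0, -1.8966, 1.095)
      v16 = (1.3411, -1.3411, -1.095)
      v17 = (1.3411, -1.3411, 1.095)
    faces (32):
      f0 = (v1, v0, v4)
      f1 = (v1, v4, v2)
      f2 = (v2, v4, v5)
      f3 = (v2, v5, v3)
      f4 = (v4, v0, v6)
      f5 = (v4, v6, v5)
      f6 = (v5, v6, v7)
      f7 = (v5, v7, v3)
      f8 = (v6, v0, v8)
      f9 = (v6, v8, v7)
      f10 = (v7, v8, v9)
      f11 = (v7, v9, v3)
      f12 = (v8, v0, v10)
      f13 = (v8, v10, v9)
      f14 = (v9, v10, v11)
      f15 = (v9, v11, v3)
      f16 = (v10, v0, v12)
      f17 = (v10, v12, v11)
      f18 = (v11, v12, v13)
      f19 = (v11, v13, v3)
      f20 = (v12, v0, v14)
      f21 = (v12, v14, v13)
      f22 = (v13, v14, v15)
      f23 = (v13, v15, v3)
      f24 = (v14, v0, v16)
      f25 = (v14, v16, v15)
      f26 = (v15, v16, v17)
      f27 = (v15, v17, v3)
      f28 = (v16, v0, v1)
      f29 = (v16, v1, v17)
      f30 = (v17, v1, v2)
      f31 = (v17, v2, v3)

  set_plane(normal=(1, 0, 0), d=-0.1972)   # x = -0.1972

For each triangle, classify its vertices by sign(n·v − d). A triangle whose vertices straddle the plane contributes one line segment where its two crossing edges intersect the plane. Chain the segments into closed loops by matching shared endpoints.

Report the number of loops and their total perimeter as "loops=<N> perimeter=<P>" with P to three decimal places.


loops=1 perimeter=12.663

Straddling triangles (12 of 32):
  (v6,v0,v8) [++-] → (-0.1972, 0.1972, -2.02899)–(-0.1972, 1.81492, -1.095)  len=1.8680
  (v6,v8,v7) [+-+] → (-0.1972, 1.81492, -1.095)–(-0.1972, 1.81492, 0.772975)  len=1.8680
  (v7,v8,v9) [+--] → (-0.1972, 1.81492, 0.772975)–(-0.1972, 1.81492, 1.095)  len=0.3220
  (v7,v9,v3) [+-+] → (-0.1972, 1.81492, 1.095)–(-0.1972, 0.1972, 2.02899)  len=1.8680
  (v8,v0,v10) [-+-] → (-0.1972, 0.1972, -2.02899)–(-0.1972, 0, -2.07615)  len=0.2028
  (v9,v11,v3) [--+] → (-0.1972, 0, 2.07615)–(-0.1972, 0.1972, 2.02899)  len=0.2028
  (v10,v0,v12) [-+-] → (-0.1972, 0, -2.07615)–(-0.1972, -0.1972, -2.02899)  len=0.2028
  (v11,v13,v3) [--+] → (-0.1972, -0.1972, 2.02899)–(-0.1972, 0, 2.07615)  len=0.2028
  (v12,v0,v14) [-++] → (-0.1972, -0.1972, -2.02899)–(-0.1972, -1.81492, -1.095)  len=1.8680
  (v12,v14,v13) [-+-] → (-0.1972, -1.81492, -1.095)–(-0.1972, -1.81492, -0.772975)  len=0.3220
  (v13,v14,v15) [-++] → (-0.1972, -1.81492, -0.772975)–(-0.1972, -1.81492, 1.095)  len=1.8680
  (v13,v15,v3) [-++] → (-0.1972, -1.81492, 1.095)–(-0.1972, -0.1972, 2.02899)  len=1.8680

Chained into 1 loop(s):
  loop 1: 12 segments, perimeter = 12.6630
Total perimeter = 12.663


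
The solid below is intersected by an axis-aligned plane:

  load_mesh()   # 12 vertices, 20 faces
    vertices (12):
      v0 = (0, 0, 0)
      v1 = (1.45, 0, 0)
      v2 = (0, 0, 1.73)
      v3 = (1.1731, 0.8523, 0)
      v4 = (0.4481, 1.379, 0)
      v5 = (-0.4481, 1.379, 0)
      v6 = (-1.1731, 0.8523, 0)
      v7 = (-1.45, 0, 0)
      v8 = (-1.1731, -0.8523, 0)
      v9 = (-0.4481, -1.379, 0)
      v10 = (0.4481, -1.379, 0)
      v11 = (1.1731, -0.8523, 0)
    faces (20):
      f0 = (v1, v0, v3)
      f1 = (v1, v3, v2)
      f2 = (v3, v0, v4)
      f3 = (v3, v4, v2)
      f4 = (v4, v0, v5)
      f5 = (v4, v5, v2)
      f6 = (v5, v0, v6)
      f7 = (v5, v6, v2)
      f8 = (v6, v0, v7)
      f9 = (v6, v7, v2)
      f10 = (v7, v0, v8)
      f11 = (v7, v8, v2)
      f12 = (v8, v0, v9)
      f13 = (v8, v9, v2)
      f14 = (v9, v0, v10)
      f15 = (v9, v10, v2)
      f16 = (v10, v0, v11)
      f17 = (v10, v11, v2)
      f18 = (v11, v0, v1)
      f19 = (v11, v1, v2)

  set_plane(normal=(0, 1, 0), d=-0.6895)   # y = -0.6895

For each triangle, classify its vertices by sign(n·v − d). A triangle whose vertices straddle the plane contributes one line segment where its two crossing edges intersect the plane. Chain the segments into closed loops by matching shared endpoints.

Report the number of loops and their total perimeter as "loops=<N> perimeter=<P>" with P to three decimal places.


Straddling triangles (10 of 20):
  (v7,v0,v8) [++-] → (-0.949023, -0.6895, 0)–(-1.22599, -0.6895, 0)  len=0.2770
  (v7,v8,v2) [+-+] → (-1.22599, -0.6895, 0)–(-0.949023, -0.6895, 0.330452)  len=0.4312
  (v8,v0,v9) [-+-] → (-0.949023, -0.6895, 0)–(-0.22405, -0.6895, 0)  len=0.7250
  (v8,v9,v2) [--+] → (-0.22405, -0.6895, 0.865)–(-0.949023, -0.6895, 0.330452)  len=0.9007
  (v9,v0,v10) [-+-] → (-0.22405, -0.6895, 0)–(0.22405, -0.6895, 0)  len=0.4481
  (v9,v10,v2) [--+] → (0.22405, -0.6895, 0.865)–(-0.22405, -0.6895, 0.865)  len=0.4481
  (v10,v0,v11) [-+-] → (0.22405, -0.6895, 0)–(0.949023, -0.6895, 0)  len=0.7250
  (v10,v11,v2) [--+] → (0.949023, -0.6895, 0.330452)–(0.22405, -0.6895, 0.865)  len=0.9007
  (v11,v0,v1) [-++] → (0.949023, -0.6895, 0)–(1.22599, -0.6895, 0)  len=0.2770
  (v11,v1,v2) [-++] → (1.22599, -0.6895, 0)–(0.949023, -0.6895, 0.330452)  len=0.4312

Chained into 1 loop(s):
  loop 1: 10 segments, perimeter = 5.5639
Total perimeter = 5.564

loops=1 perimeter=5.564


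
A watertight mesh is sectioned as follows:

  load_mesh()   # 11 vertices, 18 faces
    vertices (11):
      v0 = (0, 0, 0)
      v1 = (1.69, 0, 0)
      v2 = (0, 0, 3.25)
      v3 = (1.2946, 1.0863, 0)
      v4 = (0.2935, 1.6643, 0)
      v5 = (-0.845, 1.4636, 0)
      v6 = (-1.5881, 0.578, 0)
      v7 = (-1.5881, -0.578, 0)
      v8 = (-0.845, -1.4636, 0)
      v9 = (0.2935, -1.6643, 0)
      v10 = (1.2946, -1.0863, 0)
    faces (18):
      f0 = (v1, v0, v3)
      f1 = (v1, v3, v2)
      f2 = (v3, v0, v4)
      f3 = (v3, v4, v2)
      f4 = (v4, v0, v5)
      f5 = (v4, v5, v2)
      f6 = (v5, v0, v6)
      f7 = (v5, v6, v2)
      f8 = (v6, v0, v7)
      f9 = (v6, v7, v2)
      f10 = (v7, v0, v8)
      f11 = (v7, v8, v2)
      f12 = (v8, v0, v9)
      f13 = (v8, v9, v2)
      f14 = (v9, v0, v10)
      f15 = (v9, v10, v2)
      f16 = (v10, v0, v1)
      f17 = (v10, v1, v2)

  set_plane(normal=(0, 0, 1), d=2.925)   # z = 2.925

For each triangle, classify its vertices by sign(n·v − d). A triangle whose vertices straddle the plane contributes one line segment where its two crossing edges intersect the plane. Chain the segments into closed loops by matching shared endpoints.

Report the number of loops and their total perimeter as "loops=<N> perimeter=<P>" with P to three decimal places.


Straddling triangles (9 of 18):
  (v1,v3,v2) [--+] → (0.12946, 0.10863, 2.925)–(0.169, 0, 2.925)  len=0.1156
  (v3,v4,v2) [--+] → (0.02935, 0.16643, 2.925)–(0.12946, 0.10863, 2.925)  len=0.1156
  (v4,v5,v2) [--+] → (-0.0845, 0.14636, 2.925)–(0.02935, 0.16643, 2.925)  len=0.1156
  (v5,v6,v2) [--+] → (-0.15881, 0.0578, 2.925)–(-0.0845, 0.14636, 2.925)  len=0.1156
  (v6,v7,v2) [--+] → (-0.15881, -0.0578, 2.925)–(-0.15881, 0.0578, 2.925)  len=0.1156
  (v7,v8,v2) [--+] → (-0.0845, -0.14636, 2.925)–(-0.15881, -0.0578, 2.925)  len=0.1156
  (v8,v9,v2) [--+] → (0.02935, -0.16643, 2.925)–(-0.0845, -0.14636, 2.925)  len=0.1156
  (v9,v10,v2) [--+] → (0.12946, -0.10863, 2.925)–(0.02935, -0.16643, 2.925)  len=0.1156
  (v10,v1,v2) [--+] → (0.169, 0, 2.925)–(0.12946, -0.10863, 2.925)  len=0.1156

Chained into 1 loop(s):
  loop 1: 9 segments, perimeter = 1.0404
Total perimeter = 1.040

loops=1 perimeter=1.040


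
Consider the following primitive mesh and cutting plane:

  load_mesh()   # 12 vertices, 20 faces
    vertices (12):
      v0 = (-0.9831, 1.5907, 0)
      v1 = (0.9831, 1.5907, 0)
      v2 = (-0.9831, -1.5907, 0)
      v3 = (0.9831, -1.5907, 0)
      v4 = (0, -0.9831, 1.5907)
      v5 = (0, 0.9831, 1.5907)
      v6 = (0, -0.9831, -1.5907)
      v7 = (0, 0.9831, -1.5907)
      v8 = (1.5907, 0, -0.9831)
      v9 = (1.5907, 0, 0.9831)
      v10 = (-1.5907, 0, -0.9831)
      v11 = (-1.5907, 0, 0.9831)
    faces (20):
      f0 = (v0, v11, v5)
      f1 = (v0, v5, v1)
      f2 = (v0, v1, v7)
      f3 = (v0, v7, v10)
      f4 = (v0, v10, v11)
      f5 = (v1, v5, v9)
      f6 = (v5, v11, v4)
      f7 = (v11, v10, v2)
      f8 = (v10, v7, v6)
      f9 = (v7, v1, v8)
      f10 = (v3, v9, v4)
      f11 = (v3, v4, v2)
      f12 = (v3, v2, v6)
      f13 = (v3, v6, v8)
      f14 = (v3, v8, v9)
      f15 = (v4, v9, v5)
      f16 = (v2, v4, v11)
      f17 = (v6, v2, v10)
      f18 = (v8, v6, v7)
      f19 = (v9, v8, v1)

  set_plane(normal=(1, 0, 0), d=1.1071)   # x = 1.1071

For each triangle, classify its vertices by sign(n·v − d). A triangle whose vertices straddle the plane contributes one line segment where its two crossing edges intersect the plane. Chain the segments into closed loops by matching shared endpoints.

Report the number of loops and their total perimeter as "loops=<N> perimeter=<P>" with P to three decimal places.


loops=1 perimeter=7.469

Straddling triangles (8 of 20):
  (v1,v5,v9) [--+] → (1.1071, 0.298879, 1.16782)–(1.1071, 1.26607, 0.200633)  len=1.3678
  (v7,v1,v8) [--+] → (1.1071, 1.26607, -0.200633)–(1.1071, 0.298879, -1.16782)  len=1.3678
  (v3,v9,v4) [-+-] → (1.1071, -1.26607, 0.200633)–(1.1071, -0.298879, 1.16782)  len=1.3678
  (v3,v6,v8) [--+] → (1.1071, -0.298879, -1.16782)–(1.1071, -1.26607, -0.200633)  len=1.3678
  (v3,v8,v9) [-++] → (1.1071, -1.26607, -0.200633)–(1.1071, -1.26607, 0.200633)  len=0.4013
  (v4,v9,v5) [-+-] → (1.1071, -0.298879, 1.16782)–(1.1071, 0.298879, 1.16782)  len=0.5978
  (v8,v6,v7) [+--] → (1.1071, -0.298879, -1.16782)–(1.1071, 0.298879, -1.16782)  len=0.5978
  (v9,v8,v1) [++-] → (1.1071, 1.26607, -0.200633)–(1.1071, 1.26607, 0.200633)  len=0.4013

Chained into 1 loop(s):
  loop 1: 8 segments, perimeter = 7.4693
Total perimeter = 7.469


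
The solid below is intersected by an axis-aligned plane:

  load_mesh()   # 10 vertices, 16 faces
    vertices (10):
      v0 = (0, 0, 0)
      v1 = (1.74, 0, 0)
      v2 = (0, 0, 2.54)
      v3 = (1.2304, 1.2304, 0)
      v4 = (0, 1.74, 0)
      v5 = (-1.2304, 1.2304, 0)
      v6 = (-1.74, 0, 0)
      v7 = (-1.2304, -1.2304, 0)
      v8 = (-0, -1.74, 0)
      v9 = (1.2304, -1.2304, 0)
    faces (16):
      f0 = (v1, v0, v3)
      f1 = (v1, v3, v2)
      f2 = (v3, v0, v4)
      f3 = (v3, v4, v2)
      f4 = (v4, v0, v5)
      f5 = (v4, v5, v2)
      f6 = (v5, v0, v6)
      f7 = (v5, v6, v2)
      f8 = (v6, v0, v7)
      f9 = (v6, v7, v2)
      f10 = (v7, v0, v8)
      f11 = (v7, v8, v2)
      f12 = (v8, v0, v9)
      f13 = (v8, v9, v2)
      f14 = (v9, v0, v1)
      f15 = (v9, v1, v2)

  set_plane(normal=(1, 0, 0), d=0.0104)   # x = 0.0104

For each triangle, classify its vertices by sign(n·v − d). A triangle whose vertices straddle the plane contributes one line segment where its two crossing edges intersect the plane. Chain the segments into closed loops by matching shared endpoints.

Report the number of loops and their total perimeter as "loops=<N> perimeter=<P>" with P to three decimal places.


loops=1 perimeter=9.601

Straddling triangles (8 of 16):
  (v1,v0,v3) [+-+] → (0.0104, 0, 0)–(0.0104, 0.0104, 0)  len=0.0104
  (v1,v3,v2) [++-] → (0.0104, 0.0104, 2.51853)–(0.0104, 0, 2.52482)  len=0.0122
  (v3,v0,v4) [+--] → (0.0104, 0.0104, 0)–(0.0104, 1.73569, 0)  len=1.7253
  (v3,v4,v2) [+--] → (0.0104, 1.73569, 0)–(0.0104, 0.0104, 2.51853)  len=3.0528
  (v8,v0,v9) [--+] → (0.0104, -0.0104, 0)–(0.0104, -1.73569, 0)  len=1.7253
  (v8,v9,v2) [-+-] → (0.0104, -1.73569, 0)–(0.0104, -0.0104, 2.51853)  len=3.0528
  (v9,v0,v1) [+-+] → (0.0104, -0.0104, 0)–(0.0104, 0, 0)  len=0.0104
  (v9,v1,v2) [++-] → (0.0104, 0, 2.52482)–(0.0104, -0.0104, 2.51853)  len=0.0122

Chained into 1 loop(s):
  loop 1: 8 segments, perimeter = 9.6013
Total perimeter = 9.601


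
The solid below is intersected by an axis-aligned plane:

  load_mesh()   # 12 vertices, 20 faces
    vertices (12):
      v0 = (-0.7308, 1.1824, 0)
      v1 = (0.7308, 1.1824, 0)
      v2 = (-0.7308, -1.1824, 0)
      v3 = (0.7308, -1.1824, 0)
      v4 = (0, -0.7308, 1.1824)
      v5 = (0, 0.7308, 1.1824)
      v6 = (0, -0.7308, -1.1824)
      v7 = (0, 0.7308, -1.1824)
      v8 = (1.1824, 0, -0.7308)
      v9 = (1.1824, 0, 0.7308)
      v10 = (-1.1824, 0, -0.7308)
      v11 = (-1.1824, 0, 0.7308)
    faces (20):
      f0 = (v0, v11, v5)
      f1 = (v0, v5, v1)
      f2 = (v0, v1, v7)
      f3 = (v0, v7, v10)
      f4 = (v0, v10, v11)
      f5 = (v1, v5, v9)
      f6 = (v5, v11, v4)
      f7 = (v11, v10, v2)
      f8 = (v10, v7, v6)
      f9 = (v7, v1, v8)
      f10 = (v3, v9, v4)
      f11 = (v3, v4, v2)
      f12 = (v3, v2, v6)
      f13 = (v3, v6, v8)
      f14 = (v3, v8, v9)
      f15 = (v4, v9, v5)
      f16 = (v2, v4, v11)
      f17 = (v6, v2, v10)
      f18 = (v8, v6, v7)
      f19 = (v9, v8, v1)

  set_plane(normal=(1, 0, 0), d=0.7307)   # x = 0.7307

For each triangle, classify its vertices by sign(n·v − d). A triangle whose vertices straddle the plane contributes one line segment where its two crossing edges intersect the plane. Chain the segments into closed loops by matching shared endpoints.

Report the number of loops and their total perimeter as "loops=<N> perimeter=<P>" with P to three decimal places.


Straddling triangles (10 of 20):
  (v0,v5,v1) [--+] → (0.7307, 1.18234, 0.000161795)–(0.7307, 1.1824, 0)  len=0.0002
  (v0,v1,v7) [-+-] → (0.7307, 1.1824, 0)–(0.7307, 1.18234, -0.000161795)  len=0.0002
  (v1,v5,v9) [+-+] → (0.7307, 1.18234, 0.000161795)–(0.7307, 0.27918, 0.90332)  len=1.2773
  (v7,v1,v8) [-++] → (0.7307, 1.18234, -0.000161795)–(0.7307, 0.27918, -0.90332)  len=1.2773
  (v3,v9,v4) [++-] → (0.7307, -0.27918, 0.90332)–(0.7307, -1.18234, 0.000161795)  len=1.2773
  (v3,v4,v2) [+--] → (0.7307, -1.18234, 0.000161795)–(0.7307, -1.1824, 0)  len=0.0002
  (v3,v2,v6) [+--] → (0.7307, -1.1824, 0)–(0.7307, -1.18234, -0.000161795)  len=0.0002
  (v3,v6,v8) [+-+] → (0.7307, -1.18234, -0.000161795)–(0.7307, -0.27918, -0.90332)  len=1.2773
  (v4,v9,v5) [-+-] → (0.7307, -0.27918, 0.90332)–(0.7307, 0.27918, 0.90332)  len=0.5584
  (v8,v6,v7) [+--] → (0.7307, -0.27918, -0.90332)–(0.7307, 0.27918, -0.90332)  len=0.5584

Chained into 1 loop(s):
  loop 1: 10 segments, perimeter = 6.2264
Total perimeter = 6.226

loops=1 perimeter=6.226


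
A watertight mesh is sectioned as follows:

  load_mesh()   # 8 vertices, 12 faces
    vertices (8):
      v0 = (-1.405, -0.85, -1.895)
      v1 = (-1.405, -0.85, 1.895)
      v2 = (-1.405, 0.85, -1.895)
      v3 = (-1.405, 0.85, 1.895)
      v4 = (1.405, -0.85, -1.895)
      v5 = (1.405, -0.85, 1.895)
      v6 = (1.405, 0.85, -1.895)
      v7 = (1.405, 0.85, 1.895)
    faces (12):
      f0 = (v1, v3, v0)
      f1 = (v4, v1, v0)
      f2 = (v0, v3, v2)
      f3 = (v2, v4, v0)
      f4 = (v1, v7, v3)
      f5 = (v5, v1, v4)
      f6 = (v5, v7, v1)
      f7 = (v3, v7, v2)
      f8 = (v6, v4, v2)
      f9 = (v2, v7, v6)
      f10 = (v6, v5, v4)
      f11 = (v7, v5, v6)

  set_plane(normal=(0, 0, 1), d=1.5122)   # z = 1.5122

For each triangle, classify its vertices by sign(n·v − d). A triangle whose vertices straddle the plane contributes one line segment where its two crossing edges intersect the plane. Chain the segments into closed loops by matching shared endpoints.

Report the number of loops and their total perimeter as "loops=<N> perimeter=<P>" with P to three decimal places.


loops=1 perimeter=9.020

Straddling triangles (8 of 12):
  (v1,v3,v0) [++-] → (-1.405, 0.678296, 1.5122)–(-1.405, -0.85, 1.5122)  len=1.5283
  (v4,v1,v0) [-+-] → (-1.12118, -0.85, 1.5122)–(-1.405, -0.85, 1.5122)  len=0.2838
  (v0,v3,v2) [-+-] → (-1.405, 0.678296, 1.5122)–(-1.405, 0.85, 1.5122)  len=0.1717
  (v5,v1,v4) [++-] → (-1.12118, -0.85, 1.5122)–(1.405, -0.85, 1.5122)  len=2.5262
  (v3,v7,v2) [++-] → (1.12118, 0.85, 1.5122)–(-1.405, 0.85, 1.5122)  len=2.5262
  (v2,v7,v6) [-+-] → (1.12118, 0.85, 1.5122)–(1.405, 0.85, 1.5122)  len=0.2838
  (v6,v5,v4) [-+-] → (1.405, -0.678296, 1.5122)–(1.405, -0.85, 1.5122)  len=0.1717
  (v7,v5,v6) [++-] → (1.405, -0.678296, 1.5122)–(1.405, 0.85, 1.5122)  len=1.5283

Chained into 1 loop(s):
  loop 1: 8 segments, perimeter = 9.0200
Total perimeter = 9.020
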